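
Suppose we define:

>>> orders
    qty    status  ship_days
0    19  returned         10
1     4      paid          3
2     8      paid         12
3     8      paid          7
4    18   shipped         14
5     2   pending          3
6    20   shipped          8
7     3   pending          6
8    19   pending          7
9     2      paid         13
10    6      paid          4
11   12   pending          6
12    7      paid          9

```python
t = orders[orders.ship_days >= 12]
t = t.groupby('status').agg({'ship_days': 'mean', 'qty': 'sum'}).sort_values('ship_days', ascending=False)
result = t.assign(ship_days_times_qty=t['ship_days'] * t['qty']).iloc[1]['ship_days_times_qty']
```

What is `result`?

filter rows where ship_days >= 12:
   qty   status  ship_days
2    8     paid         12
4   18  shipped         14
9    2     paid         13
group by status: mean(ship_days), sum(qty):
         ship_days  qty
status                 
paid          12.5   10
shipped       14.0   18
sort by ship_days descending:
         ship_days  qty
status                 
shipped       14.0   18
paid          12.5   10
add column ship_days_times_qty = t['ship_days'] * t['qty']:
         ship_days  qty  ship_days_times_qty
status                                      
shipped       14.0   18                252.0
paid          12.5   10                125.0
So iloc[1]['ship_days_times_qty'] = 125.0.

125.0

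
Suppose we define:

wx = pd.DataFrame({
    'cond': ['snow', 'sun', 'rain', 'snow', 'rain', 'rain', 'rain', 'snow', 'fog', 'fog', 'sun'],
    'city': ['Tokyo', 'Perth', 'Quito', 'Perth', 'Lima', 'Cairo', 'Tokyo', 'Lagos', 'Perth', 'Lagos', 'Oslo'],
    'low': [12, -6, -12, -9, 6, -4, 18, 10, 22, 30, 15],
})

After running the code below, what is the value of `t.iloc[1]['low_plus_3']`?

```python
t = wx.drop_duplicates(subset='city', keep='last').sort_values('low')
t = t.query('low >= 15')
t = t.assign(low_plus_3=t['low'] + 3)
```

21

drop duplicate city (keep=last):
    cond   city  low
2   rain  Quito  -12
4   rain   Lima    6
5   rain  Cairo   -4
6   rain  Tokyo   18
8    fog  Perth   22
9    fog  Lagos   30
10   sun   Oslo   15
sort by low:
    cond   city  low
2   rain  Quito  -12
5   rain  Cairo   -4
4   rain   Lima    6
10   sun   Oslo   15
6   rain  Tokyo   18
8    fog  Perth   22
9    fog  Lagos   30
filter rows where low >= 15:
    cond   city  low
10   sun   Oslo   15
6   rain  Tokyo   18
8    fog  Perth   22
9    fog  Lagos   30
add column low_plus_3 = t['low'] + 3:
    cond   city  low  low_plus_3
10   sun   Oslo   15          18
6   rain  Tokyo   18          21
8    fog  Perth   22          25
9    fog  Lagos   30          33
So iloc[1]['low_plus_3'] = 21.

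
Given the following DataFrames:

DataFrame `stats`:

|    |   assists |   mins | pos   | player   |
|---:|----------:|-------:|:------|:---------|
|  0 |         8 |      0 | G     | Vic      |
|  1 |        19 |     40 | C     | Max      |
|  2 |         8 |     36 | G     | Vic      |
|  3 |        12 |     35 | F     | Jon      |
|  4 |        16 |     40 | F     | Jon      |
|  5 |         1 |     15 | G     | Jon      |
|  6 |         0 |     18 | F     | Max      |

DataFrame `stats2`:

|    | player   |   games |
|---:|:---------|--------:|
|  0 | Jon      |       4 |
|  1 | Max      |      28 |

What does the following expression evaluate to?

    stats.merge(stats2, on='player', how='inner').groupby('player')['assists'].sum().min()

merge on 'player' (how='inner') → 5 rows:
   assists  mins pos player  games
0       19    40   C    Max     28
1       12    35   F    Jon      4
2       16    40   F    Jon      4
3        1    15   G    Jon      4
4        0    18   F    Max     28
group by player, sum of assists:
player
Jon    29
Max    19
Name: assists, dtype: int64
min of the resulting series → 19

19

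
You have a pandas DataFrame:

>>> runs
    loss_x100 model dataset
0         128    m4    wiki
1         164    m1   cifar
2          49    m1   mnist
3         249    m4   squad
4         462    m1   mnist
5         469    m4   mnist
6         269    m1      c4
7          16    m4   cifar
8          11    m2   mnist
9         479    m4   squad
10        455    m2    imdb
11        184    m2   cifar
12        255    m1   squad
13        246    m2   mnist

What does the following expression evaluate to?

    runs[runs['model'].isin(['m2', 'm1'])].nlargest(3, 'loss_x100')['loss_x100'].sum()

1186

filter rows where model in ['m2', 'm1']:
    loss_x100 model dataset
1         164    m1   cifar
2          49    m1   mnist
4         462    m1   mnist
6         269    m1      c4
8          11    m2   mnist
10        455    m2    imdb
11        184    m2   cifar
12        255    m1   squad
13        246    m2   mnist
take 3 rows with largest loss_x100:
    loss_x100 model dataset
4         462    m1   mnist
10        455    m2    imdb
6         269    m1      c4
So sum() = 1186.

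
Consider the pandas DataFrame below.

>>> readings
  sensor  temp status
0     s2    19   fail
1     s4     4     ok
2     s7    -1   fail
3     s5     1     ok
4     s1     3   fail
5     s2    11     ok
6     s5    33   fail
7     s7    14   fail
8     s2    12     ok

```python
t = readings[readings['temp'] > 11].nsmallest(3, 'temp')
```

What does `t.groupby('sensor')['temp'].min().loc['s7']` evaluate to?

filter rows where temp > 11:
  sensor  temp status
0     s2    19   fail
6     s5    33   fail
7     s7    14   fail
8     s2    12     ok
take 3 rows with smallest temp:
  sensor  temp status
8     s2    12     ok
7     s7    14   fail
0     s2    19   fail
group by sensor, min of temp:
sensor
s2    12
s7    14
Name: temp, dtype: int64
So loc['s7'] = 14.

14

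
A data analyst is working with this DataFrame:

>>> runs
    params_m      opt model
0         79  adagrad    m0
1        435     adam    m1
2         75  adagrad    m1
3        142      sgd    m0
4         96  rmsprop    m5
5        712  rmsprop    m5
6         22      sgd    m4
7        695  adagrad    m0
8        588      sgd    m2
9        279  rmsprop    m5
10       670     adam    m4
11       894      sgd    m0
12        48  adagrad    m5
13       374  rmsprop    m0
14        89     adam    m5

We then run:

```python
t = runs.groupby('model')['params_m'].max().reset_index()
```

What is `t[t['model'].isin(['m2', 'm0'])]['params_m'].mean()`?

group by model, max of params_m:
model
m0    894
m1    435
m2    588
m4    670
m5    712
Name: params_m, dtype: int64
reset_index():
  model  params_m
0    m0       894
1    m1       435
2    m2       588
3    m4       670
4    m5       712
filter rows where model in ['m2', 'm0']:
  model  params_m
0    m0       894
2    m2       588
Hence 741.0.

741.0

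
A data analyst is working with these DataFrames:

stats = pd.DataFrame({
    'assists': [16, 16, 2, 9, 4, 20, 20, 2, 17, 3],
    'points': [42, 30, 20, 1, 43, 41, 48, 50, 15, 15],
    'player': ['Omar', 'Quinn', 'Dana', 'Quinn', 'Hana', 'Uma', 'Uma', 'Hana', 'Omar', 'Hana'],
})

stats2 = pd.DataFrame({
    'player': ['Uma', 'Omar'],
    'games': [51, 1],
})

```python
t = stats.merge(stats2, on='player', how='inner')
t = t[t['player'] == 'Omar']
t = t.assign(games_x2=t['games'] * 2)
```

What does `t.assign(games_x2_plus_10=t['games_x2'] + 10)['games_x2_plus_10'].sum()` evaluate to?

24

merge on 'player' (how='inner') → 4 rows:
   assists  points player  games
0       16      42   Omar      1
1       20      41    Uma     51
2       20      48    Uma     51
3       17      15   Omar      1
filter rows where player == 'Omar':
   assists  points player  games
0       16      42   Omar      1
3       17      15   Omar      1
add column games_x2 = t['games'] * 2:
   assists  points player  games  games_x2
0       16      42   Omar      1         2
3       17      15   Omar      1         2
add column games_x2_plus_10 = t['games_x2'] + 10:
   assists  points player  games  games_x2  games_x2_plus_10
0       16      42   Omar      1         2                12
3       17      15   Omar      1         2                12
sum of column 'games_x2_plus_10' → 24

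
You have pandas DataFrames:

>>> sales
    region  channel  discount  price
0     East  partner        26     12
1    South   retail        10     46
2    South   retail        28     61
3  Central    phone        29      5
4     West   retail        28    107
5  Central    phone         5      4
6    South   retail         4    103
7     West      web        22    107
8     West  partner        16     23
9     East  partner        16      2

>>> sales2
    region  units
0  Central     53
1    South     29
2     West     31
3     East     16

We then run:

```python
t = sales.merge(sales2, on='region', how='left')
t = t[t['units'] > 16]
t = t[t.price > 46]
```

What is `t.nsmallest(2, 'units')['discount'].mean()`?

16.0

merge on 'region' (how='left') → 10 rows:
    region  channel  discount  price  units
0     East  partner        26     12     16
1    South   retail        10     46     29
2    South   retail        28     61     29
3  Central    phone        29      5     53
4     West   retail        28    107     31
5  Central    phone         5      4     53
6    South   retail         4    103     29
7     West      web        22    107     31
8     West  partner        16     23     31
9     East  partner        16      2     16
filter rows where units > 16:
    region  channel  discount  price  units
1    South   retail        10     46     29
2    South   retail        28     61     29
3  Central    phone        29      5     53
4     West   retail        28    107     31
5  Central    phone         5      4     53
6    South   retail         4    103     29
7     West      web        22    107     31
8     West  partner        16     23     31
filter rows where price > 46:
  region channel  discount  price  units
2  South  retail        28     61     29
4   West  retail        28    107     31
6  South  retail         4    103     29
7   West     web        22    107     31
take 2 rows with smallest units:
  region channel  discount  price  units
2  South  retail        28     61     29
6  South  retail         4    103     29
Hence 16.0.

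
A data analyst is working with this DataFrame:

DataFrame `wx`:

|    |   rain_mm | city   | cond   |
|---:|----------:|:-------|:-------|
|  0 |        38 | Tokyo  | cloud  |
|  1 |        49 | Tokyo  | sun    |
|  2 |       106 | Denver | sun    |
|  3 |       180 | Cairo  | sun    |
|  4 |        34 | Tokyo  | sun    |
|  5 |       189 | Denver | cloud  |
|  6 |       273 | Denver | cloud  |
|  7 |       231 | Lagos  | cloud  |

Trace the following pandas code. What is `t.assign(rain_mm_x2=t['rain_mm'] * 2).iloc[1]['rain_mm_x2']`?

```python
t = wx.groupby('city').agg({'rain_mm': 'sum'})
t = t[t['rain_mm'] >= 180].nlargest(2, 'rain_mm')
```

462

group by city, sum of rain_mm:
        rain_mm
city           
Cairo       180
Denver      568
Lagos       231
Tokyo       121
filter rows where rain_mm >= 180:
        rain_mm
city           
Cairo       180
Denver      568
Lagos       231
take 2 rows with largest rain_mm:
        rain_mm
city           
Denver      568
Lagos       231
add column rain_mm_x2 = t['rain_mm'] * 2:
        rain_mm  rain_mm_x2
city                       
Denver      568        1136
Lagos       231         462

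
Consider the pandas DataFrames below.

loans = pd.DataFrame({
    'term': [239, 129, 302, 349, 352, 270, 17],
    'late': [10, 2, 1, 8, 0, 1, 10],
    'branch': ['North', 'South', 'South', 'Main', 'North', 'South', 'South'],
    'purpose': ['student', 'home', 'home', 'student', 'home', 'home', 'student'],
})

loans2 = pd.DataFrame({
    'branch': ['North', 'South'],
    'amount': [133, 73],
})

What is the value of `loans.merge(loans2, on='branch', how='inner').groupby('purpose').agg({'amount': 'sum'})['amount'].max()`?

merge on 'branch' (how='inner') → 6 rows:
   term  late branch  purpose  amount
0   239    10  North  student     133
1   129     2  South     home      73
2   302     1  South     home      73
3   352     0  North     home     133
4   270     1  South     home      73
5    17    10  South  student      73
group by purpose, sum of amount:
         amount
purpose        
home        352
student     206
Hence 352.

352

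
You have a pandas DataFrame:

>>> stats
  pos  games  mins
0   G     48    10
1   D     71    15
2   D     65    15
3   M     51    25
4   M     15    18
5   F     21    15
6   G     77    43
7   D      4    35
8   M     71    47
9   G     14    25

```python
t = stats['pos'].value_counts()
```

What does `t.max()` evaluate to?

value_counts of pos:
pos
G    3
D    3
M    3
F    1
Name: count, dtype: int64
Then the max of the resulting series: 3

3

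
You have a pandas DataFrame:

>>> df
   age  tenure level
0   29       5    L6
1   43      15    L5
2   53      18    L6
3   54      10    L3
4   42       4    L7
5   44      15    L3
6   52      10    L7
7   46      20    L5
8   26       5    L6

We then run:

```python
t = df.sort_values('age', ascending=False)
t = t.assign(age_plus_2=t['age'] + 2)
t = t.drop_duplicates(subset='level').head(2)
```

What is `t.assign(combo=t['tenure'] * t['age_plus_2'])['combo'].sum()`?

1550

sort by age descending:
   age  tenure level
3   54      10    L3
2   53      18    L6
6   52      10    L7
7   46      20    L5
5   44      15    L3
1   43      15    L5
4   42       4    L7
0   29       5    L6
8   26       5    L6
add column age_plus_2 = t['age'] + 2:
   age  tenure level  age_plus_2
3   54      10    L3          56
2   53      18    L6          55
6   52      10    L7          54
7   46      20    L5          48
5   44      15    L3          46
1   43      15    L5          45
4   42       4    L7          44
0   29       5    L6          31
8   26       5    L6          28
drop duplicate level (keep=first):
   age  tenure level  age_plus_2
3   54      10    L3          56
2   53      18    L6          55
6   52      10    L7          54
7   46      20    L5          48
take first 2 rows:
   age  tenure level  age_plus_2
3   54      10    L3          56
2   53      18    L6          55
add column combo = t['tenure'] * t['age_plus_2']:
   age  tenure level  age_plus_2  combo
3   54      10    L3          56    560
2   53      18    L6          55    990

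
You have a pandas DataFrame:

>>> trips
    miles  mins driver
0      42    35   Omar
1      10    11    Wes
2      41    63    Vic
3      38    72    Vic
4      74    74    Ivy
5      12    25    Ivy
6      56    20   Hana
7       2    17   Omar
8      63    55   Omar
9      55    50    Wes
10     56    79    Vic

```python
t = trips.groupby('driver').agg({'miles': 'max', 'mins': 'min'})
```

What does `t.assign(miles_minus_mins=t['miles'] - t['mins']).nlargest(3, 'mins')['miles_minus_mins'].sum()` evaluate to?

group by driver: max(miles), min(mins):
        miles  mins
driver             
Hana       56    20
Ivy        74    25
Omar       63    17
Vic        56    63
Wes        55    11
add column miles_minus_mins = t['miles'] - t['mins']:
        miles  mins  miles_minus_mins
driver                               
Hana       56    20                36
Ivy        74    25                49
Omar       63    17                46
Vic        56    63                -7
Wes        55    11                44
take 3 rows with largest mins:
        miles  mins  miles_minus_mins
driver                               
Vic        56    63                -7
Ivy        74    25                49
Hana       56    20                36
Then the sum of column 'miles_minus_mins': 78

78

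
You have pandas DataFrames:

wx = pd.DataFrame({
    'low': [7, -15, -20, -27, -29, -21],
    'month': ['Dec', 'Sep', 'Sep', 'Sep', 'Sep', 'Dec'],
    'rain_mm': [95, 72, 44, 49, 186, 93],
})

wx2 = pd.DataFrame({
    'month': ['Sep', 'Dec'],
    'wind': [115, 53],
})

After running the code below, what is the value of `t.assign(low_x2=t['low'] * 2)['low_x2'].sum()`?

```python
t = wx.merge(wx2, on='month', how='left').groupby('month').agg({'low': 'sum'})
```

-210

merge on 'month' (how='left') → 6 rows:
   low month  rain_mm  wind
0    7   Dec       95    53
1  -15   Sep       72   115
2  -20   Sep       44   115
3  -27   Sep       49   115
4  -29   Sep      186   115
5  -21   Dec       93    53
group by month, sum of low:
       low
month     
Dec    -14
Sep    -91
add column low_x2 = t['low'] * 2:
       low  low_x2
month             
Dec    -14     -28
Sep    -91    -182
sum of column 'low_x2' → -210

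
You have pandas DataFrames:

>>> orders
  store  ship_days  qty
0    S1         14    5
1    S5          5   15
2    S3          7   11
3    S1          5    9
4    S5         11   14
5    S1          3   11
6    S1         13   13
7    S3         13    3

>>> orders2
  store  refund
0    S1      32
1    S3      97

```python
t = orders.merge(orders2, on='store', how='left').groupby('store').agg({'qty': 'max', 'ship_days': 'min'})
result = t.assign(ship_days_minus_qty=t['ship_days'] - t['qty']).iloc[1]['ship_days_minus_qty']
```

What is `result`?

merge on 'store' (how='left') → 8 rows:
  store  ship_days  qty  refund
0    S1         14    5    32.0
1    S5          5   15     NaN
2    S3          7   11    97.0
3    S1          5    9    32.0
4    S5         11   14     NaN
5    S1          3   11    32.0
6    S1         13   13    32.0
7    S3         13    3    97.0
group by store: max(qty), min(ship_days):
       qty  ship_days
store                
S1      13          3
S3      11          7
S5      15          5
add column ship_days_minus_qty = t['ship_days'] - t['qty']:
       qty  ship_days  ship_days_minus_qty
store                                     
S1      13          3                  -10
S3      11          7                   -4
S5      15          5                  -10
So iloc[1]['ship_days_minus_qty'] = -4.

-4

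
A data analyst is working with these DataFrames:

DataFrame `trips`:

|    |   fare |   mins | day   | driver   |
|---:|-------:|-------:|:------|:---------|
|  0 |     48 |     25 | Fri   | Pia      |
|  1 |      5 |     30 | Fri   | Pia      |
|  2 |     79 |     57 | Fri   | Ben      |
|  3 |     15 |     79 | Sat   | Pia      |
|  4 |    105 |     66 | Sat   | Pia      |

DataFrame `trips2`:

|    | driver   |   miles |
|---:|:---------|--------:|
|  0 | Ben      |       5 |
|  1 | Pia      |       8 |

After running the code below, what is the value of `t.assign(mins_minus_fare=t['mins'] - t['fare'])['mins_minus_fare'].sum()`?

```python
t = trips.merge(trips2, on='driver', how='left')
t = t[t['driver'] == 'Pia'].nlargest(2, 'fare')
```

merge on 'driver' (how='left') → 5 rows:
   fare  mins  day driver  miles
0    48    25  Fri    Pia      8
1     5    30  Fri    Pia      8
2    79    57  Fri    Ben      5
3    15    79  Sat    Pia      8
4   105    66  Sat    Pia      8
filter rows where driver == 'Pia':
   fare  mins  day driver  miles
0    48    25  Fri    Pia      8
1     5    30  Fri    Pia      8
3    15    79  Sat    Pia      8
4   105    66  Sat    Pia      8
take 2 rows with largest fare:
   fare  mins  day driver  miles
4   105    66  Sat    Pia      8
0    48    25  Fri    Pia      8
add column mins_minus_fare = t['mins'] - t['fare']:
   fare  mins  day driver  miles  mins_minus_fare
4   105    66  Sat    Pia      8              -39
0    48    25  Fri    Pia      8              -23

-62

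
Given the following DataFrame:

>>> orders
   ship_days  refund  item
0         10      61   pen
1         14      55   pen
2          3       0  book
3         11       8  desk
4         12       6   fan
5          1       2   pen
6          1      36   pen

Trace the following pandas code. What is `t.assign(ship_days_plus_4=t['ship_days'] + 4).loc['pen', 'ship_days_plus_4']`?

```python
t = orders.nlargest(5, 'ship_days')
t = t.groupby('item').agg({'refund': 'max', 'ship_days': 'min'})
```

14

take 5 rows with largest ship_days:
   ship_days  refund  item
1         14      55   pen
4         12       6   fan
3         11       8  desk
0         10      61   pen
2          3       0  book
group by item: max(refund), min(ship_days):
      refund  ship_days
item                   
book       0          3
desk       8         11
fan        6         12
pen       61         10
add column ship_days_plus_4 = t['ship_days'] + 4:
      refund  ship_days  ship_days_plus_4
item                                     
book       0          3                 7
desk       8         11                15
fan        6         12                16
pen       61         10                14
value at row 'pen', column 'ship_days_plus_4' → 14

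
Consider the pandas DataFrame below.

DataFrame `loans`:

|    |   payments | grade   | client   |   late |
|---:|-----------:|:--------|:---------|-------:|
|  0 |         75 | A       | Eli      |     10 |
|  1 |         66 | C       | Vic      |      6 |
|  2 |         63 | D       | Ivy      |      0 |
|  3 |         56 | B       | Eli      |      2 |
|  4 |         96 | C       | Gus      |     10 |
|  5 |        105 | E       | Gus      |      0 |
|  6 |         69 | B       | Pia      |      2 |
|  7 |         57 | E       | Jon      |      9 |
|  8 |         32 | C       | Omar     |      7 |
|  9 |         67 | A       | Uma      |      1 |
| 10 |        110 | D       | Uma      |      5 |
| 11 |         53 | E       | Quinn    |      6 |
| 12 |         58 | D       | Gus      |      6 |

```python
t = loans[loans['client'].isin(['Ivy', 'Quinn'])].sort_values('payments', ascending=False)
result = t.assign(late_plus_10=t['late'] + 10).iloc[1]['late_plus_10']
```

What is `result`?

filter rows where client in ['Ivy', 'Quinn']:
    payments grade client  late
2         63     D    Ivy     0
11        53     E  Quinn     6
sort by payments descending:
    payments grade client  late
2         63     D    Ivy     0
11        53     E  Quinn     6
add column late_plus_10 = t['late'] + 10:
    payments grade client  late  late_plus_10
2         63     D    Ivy     0            10
11        53     E  Quinn     6            16
Finally, value at position 1, column 'late_plus_10' = 16.

16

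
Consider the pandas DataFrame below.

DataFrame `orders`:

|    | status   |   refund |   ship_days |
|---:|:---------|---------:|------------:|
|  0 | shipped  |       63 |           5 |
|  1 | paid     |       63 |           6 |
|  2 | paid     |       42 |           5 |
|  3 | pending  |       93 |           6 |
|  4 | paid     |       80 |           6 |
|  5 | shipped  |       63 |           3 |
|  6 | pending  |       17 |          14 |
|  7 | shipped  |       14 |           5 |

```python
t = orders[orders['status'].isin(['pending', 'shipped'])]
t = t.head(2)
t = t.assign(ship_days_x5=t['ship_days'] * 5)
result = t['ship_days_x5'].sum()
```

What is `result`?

filter rows where status in ['pending', 'shipped']:
    status  refund  ship_days
0  shipped      63          5
3  pending      93          6
5  shipped      63          3
6  pending      17         14
7  shipped      14          5
take first 2 rows:
    status  refund  ship_days
0  shipped      63          5
3  pending      93          6
add column ship_days_x5 = t['ship_days'] * 5:
    status  refund  ship_days  ship_days_x5
0  shipped      63          5            25
3  pending      93          6            30
Taking the sum of column 'ship_days_x5' gives 55.

55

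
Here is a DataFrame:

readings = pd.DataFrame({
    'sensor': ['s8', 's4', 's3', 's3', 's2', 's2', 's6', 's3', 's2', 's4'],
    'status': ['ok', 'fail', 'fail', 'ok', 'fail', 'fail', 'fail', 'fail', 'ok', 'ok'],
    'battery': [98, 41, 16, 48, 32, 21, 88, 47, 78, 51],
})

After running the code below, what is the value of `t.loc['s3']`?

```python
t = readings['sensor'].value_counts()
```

3

value_counts of sensor:
sensor
s3    3
s2    3
s4    2
s8    1
s6    1
Name: count, dtype: int64
Hence 3.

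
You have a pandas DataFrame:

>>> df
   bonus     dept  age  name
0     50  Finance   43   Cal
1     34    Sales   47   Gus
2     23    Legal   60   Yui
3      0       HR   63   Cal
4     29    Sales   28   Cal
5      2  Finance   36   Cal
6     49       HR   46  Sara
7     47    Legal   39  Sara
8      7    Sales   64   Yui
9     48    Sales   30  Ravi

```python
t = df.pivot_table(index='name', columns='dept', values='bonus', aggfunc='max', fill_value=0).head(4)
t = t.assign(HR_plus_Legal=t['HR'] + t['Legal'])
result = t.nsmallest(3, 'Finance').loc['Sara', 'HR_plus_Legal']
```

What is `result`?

pivot: rows=name, cols=dept, max(bonus):
dept  Finance  HR  Legal  Sales
name                           
Cal        50   0      0     29
Gus         0   0      0     34
Ravi        0   0      0     48
Sara        0  49     47      0
Yui         0   0     23      7
take first 4 rows:
dept  Finance  HR  Legal  Sales
name                           
Cal        50   0      0     29
Gus         0   0      0     34
Ravi        0   0      0     48
Sara        0  49     47      0
add column HR_plus_Legal = t['HR'] + t['Legal']:
dept  Finance  HR  Legal  Sales  HR_plus_Legal
name                                          
Cal        50   0      0     29              0
Gus         0   0      0     34              0
Ravi        0   0      0     48              0
Sara        0  49     47      0             96
take 3 rows with smallest Finance:
dept  Finance  HR  Legal  Sales  HR_plus_Legal
name                                          
Gus         0   0      0     34              0
Ravi        0   0      0     48              0
Sara        0  49     47      0             96
Hence 96.

96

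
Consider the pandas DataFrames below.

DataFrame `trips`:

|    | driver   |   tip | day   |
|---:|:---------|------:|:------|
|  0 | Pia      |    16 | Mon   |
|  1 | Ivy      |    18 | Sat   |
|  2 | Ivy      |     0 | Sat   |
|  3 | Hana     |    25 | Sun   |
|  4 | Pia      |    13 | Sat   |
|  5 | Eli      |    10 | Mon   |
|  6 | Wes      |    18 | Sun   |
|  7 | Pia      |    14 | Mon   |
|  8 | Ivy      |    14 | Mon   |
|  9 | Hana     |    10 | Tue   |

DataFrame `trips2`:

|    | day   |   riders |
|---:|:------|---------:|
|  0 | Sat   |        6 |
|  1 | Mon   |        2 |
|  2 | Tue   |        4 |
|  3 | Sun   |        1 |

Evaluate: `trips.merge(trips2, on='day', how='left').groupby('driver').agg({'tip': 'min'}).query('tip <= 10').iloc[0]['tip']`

merge on 'day' (how='left') → 10 rows:
  driver  tip  day  riders
0    Pia   16  Mon       2
1    Ivy   18  Sat       6
2    Ivy    0  Sat       6
3   Hana   25  Sun       1
4    Pia   13  Sat       6
5    Eli   10  Mon       2
6    Wes   18  Sun       1
7    Pia   14  Mon       2
8    Ivy   14  Mon       2
9   Hana   10  Tue       4
group by driver, min of tip:
        tip
driver     
Eli      10
Hana     10
Ivy       0
Pia      13
Wes      18
filter rows where tip <= 10:
        tip
driver     
Eli      10
Hana     10
Ivy       0
So iloc[0]['tip'] = 10.

10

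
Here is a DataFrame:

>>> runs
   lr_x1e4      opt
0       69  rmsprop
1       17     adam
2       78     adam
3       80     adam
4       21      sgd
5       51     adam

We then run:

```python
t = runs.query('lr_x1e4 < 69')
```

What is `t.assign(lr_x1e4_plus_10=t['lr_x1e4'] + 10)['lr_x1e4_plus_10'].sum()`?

119

filter rows where lr_x1e4 < 69:
   lr_x1e4   opt
1       17  adam
4       21   sgd
5       51  adam
add column lr_x1e4_plus_10 = t['lr_x1e4'] + 10:
   lr_x1e4   opt  lr_x1e4_plus_10
1       17  adam               27
4       21   sgd               31
5       51  adam               61
Taking the sum of column 'lr_x1e4_plus_10' gives 119.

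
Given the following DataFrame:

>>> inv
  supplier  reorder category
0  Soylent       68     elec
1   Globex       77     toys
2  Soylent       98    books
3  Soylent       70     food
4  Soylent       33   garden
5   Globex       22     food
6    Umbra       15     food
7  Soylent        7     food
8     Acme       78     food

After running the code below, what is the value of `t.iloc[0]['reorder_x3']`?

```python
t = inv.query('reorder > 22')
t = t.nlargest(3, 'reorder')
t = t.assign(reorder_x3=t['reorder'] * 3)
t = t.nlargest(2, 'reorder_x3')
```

294

filter rows where reorder > 22:
  supplier  reorder category
0  Soylent       68     elec
1   Globex       77     toys
2  Soylent       98    books
3  Soylent       70     food
4  Soylent       33   garden
8     Acme       78     food
take 3 rows with largest reorder:
  supplier  reorder category
2  Soylent       98    books
8     Acme       78     food
1   Globex       77     toys
add column reorder_x3 = t['reorder'] * 3:
  supplier  reorder category  reorder_x3
2  Soylent       98    books         294
8     Acme       78     food         234
1   Globex       77     toys         231
take 2 rows with largest reorder_x3:
  supplier  reorder category  reorder_x3
2  Soylent       98    books         294
8     Acme       78     food         234
Hence 294.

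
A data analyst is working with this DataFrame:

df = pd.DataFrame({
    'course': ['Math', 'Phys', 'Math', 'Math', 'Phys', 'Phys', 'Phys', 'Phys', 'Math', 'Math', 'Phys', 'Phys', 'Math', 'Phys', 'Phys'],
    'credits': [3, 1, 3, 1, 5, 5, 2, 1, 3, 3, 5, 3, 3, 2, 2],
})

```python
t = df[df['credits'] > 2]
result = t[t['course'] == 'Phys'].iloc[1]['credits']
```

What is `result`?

filter rows where credits > 2:
   course  credits
0    Math        3
2    Math        3
4    Phys        5
5    Phys        5
8    Math        3
9    Math        3
10   Phys        5
11   Phys        3
12   Math        3
filter rows where course == 'Phys':
   course  credits
4    Phys        5
5    Phys        5
10   Phys        5
11   Phys        3

5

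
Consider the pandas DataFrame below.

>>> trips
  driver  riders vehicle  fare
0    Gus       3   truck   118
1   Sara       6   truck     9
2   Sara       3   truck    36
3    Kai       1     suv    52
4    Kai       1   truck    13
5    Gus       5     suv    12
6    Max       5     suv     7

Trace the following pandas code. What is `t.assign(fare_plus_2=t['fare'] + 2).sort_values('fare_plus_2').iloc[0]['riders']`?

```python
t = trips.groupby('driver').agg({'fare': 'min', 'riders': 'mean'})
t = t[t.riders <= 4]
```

group by driver: min(fare), mean(riders):
        fare  riders
driver              
Gus       12     4.0
Kai       13     1.0
Max        7     5.0
Sara       9     4.5
filter rows where riders <= 4:
        fare  riders
driver              
Gus       12     4.0
Kai       13     1.0
add column fare_plus_2 = t['fare'] + 2:
        fare  riders  fare_plus_2
driver                           
Gus       12     4.0           14
Kai       13     1.0           15
sort by fare_plus_2:
        fare  riders  fare_plus_2
driver                           
Gus       12     4.0           14
Kai       13     1.0           15
Reading off the value at position 0, column 'riders', we get 4.0.

4.0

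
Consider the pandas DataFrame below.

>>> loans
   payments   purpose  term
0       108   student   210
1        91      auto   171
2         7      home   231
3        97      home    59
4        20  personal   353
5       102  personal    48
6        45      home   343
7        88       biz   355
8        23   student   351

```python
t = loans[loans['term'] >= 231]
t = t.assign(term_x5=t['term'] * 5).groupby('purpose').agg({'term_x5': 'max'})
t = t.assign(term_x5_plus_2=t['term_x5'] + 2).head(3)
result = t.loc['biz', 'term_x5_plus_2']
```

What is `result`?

1777

filter rows where term >= 231:
   payments   purpose  term
2         7      home   231
4        20  personal   353
6        45      home   343
7        88       biz   355
8        23   student   351
add column term_x5 = t['term'] * 5:
   payments   purpose  term  term_x5
2         7      home   231     1155
4        20  personal   353     1765
6        45      home   343     1715
7        88       biz   355     1775
8        23   student   351     1755
group by purpose, max of term_x5:
          term_x5
purpose          
biz          1775
home         1715
personal     1765
student      1755
add column term_x5_plus_2 = t['term_x5'] + 2:
          term_x5  term_x5_plus_2
purpose                          
biz          1775            1777
home         1715            1717
personal     1765            1767
student      1755            1757
take first 3 rows:
          term_x5  term_x5_plus_2
purpose                          
biz          1775            1777
home         1715            1717
personal     1765            1767
Taking the value at row 'biz', column 'term_x5_plus_2' gives 1777.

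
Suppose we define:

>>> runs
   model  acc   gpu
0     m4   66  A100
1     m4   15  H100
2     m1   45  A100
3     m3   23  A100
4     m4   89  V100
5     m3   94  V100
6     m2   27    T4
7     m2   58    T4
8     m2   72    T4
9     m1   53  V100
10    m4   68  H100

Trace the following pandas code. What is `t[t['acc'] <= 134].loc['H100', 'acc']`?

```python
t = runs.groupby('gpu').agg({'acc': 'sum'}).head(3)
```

group by gpu, sum of acc:
      acc
gpu      
A100  134
H100   83
T4    157
V100  236
take first 3 rows:
      acc
gpu      
A100  134
H100   83
T4    157
filter rows where acc <= 134:
      acc
gpu      
A100  134
H100   83
Reading off the value at row 'H100', column 'acc', we get 83.

83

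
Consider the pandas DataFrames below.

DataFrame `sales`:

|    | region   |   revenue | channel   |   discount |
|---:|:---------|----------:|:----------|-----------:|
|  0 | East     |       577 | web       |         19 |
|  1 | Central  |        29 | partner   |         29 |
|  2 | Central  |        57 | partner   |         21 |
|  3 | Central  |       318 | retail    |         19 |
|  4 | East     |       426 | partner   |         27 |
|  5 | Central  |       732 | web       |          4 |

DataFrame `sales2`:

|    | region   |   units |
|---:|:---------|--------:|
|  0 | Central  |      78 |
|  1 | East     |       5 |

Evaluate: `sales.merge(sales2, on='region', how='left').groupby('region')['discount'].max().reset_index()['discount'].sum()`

merge on 'region' (how='left') → 6 rows:
    region  revenue  channel  discount  units
0     East      577      web        19      5
1  Central       29  partner        29     78
2  Central       57  partner        21     78
3  Central      318   retail        19     78
4     East      426  partner        27      5
5  Central      732      web         4     78
group by region, max of discount:
region
Central    29
East       27
Name: discount, dtype: int64
reset_index():
    region  discount
0  Central        29
1     East        27

56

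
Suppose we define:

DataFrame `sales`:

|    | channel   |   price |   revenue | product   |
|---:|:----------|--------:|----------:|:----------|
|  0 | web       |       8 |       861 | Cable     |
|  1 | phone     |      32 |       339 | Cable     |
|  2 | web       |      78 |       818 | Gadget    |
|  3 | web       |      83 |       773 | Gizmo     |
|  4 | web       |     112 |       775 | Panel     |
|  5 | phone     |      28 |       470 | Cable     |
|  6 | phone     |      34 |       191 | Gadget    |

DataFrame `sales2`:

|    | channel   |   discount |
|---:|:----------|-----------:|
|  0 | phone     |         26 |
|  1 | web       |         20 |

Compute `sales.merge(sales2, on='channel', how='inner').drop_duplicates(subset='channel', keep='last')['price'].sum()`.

146

merge on 'channel' (how='inner') → 7 rows:
  channel  price  revenue product  discount
0     web      8      861   Cable        20
1   phone     32      339   Cable        26
2     web     78      818  Gadget        20
3     web     83      773   Gizmo        20
4     web    112      775   Panel        20
5   phone     28      470   Cable        26
6   phone     34      191  Gadget        26
drop duplicate channel (keep=last):
  channel  price  revenue product  discount
4     web    112      775   Panel        20
6   phone     34      191  Gadget        26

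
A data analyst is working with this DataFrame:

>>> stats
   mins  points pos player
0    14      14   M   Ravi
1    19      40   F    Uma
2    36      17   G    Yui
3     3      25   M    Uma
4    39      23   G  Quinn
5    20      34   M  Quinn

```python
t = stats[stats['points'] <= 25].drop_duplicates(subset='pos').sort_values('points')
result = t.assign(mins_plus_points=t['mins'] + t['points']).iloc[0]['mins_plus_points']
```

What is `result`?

28

filter rows where points <= 25:
   mins  points pos player
0    14      14   M   Ravi
2    36      17   G    Yui
3     3      25   M    Uma
4    39      23   G  Quinn
drop duplicate pos (keep=first):
   mins  points pos player
0    14      14   M   Ravi
2    36      17   G    Yui
sort by points:
   mins  points pos player
0    14      14   M   Ravi
2    36      17   G    Yui
add column mins_plus_points = t['mins'] + t['points']:
   mins  points pos player  mins_plus_points
0    14      14   M   Ravi                28
2    36      17   G    Yui                53
Finally, value at position 0, column 'mins_plus_points' = 28.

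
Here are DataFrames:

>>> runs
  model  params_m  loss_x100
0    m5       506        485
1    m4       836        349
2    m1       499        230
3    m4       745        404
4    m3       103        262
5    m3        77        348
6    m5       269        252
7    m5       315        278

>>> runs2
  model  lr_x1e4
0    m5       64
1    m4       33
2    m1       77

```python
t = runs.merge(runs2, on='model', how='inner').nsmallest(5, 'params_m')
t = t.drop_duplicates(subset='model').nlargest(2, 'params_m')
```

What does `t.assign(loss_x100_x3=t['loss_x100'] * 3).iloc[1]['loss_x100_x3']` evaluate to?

merge on 'model' (how='inner') → 6 rows:
  model  params_m  loss_x100  lr_x1e4
0    m5       506        485       64
1    m4       836        349       33
2    m1       499        230       77
3    m4       745        404       33
4    m5       269        252       64
5    m5       315        278       64
take 5 rows with smallest params_m:
  model  params_m  loss_x100  lr_x1e4
4    m5       269        252       64
5    m5       315        278       64
2    m1       499        230       77
0    m5       506        485       64
3    m4       745        404       33
drop duplicate model (keep=first):
  model  params_m  loss_x100  lr_x1e4
4    m5       269        252       64
2    m1       499        230       77
3    m4       745        404       33
take 2 rows with largest params_m:
  model  params_m  loss_x100  lr_x1e4
3    m4       745        404       33
2    m1       499        230       77
add column loss_x100_x3 = t['loss_x100'] * 3:
  model  params_m  loss_x100  lr_x1e4  loss_x100_x3
3    m4       745        404       33          1212
2    m1       499        230       77           690
Hence 690.

690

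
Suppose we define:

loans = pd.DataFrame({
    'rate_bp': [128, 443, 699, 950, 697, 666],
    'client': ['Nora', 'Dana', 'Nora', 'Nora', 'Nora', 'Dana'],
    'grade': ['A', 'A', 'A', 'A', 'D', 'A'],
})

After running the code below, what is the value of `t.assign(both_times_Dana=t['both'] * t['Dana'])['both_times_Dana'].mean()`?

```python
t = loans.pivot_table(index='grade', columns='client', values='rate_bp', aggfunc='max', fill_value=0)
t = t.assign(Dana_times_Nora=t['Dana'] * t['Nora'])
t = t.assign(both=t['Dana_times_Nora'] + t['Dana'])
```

210910878.0

pivot: rows=grade, cols=client, max(rate_bp):
client  Dana  Nora
grade             
A        666   950
D          0   697
add column Dana_times_Nora = t['Dana'] * t['Nora']:
client  Dana  Nora  Dana_times_Nora
grade                              
A        666   950           632700
D          0   697                0
add column both = t['Dana_times_Nora'] + t['Dana']:
client  Dana  Nora  Dana_times_Nora    both
grade                                      
A        666   950           632700  633366
D          0   697                0       0
add column both_times_Dana = t['both'] * t['Dana']:
client  Dana  Nora  Dana_times_Nora    both  both_times_Dana
grade                                                       
A        666   950           632700  633366        421821756
D          0   697                0       0                0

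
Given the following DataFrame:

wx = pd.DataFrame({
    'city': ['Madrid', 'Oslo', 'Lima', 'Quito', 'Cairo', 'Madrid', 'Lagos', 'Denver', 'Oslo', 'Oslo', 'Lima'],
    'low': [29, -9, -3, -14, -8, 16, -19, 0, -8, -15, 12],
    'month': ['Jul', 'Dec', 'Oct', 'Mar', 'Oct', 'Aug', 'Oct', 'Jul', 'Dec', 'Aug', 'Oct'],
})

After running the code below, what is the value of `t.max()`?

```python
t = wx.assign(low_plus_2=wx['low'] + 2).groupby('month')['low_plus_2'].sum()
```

33

add column low_plus_2 = wx['low'] + 2:
      city  low month  low_plus_2
0   Madrid   29   Jul          31
1     Oslo   -9   Dec          -7
2     Lima   -3   Oct          -1
3    Quito  -14   Mar         -12
4    Cairo   -8   Oct          -6
5   Madrid   16   Aug          18
6    Lagos  -19   Oct         -17
7   Denver    0   Jul           2
8     Oslo   -8   Dec          -6
9     Oslo  -15   Aug         -13
10    Lima   12   Oct          14
group by month, sum of low_plus_2:
month
Aug     5
Dec   -13
Jul    33
Mar   -12
Oct   -10
Name: low_plus_2, dtype: int64
Reading off the max of the resulting series, we get 33.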